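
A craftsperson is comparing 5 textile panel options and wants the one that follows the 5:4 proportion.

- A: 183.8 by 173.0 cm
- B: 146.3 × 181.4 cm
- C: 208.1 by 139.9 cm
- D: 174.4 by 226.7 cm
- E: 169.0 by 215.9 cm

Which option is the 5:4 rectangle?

B

Ratios (long/short): A ≈ 1.062; B ≈ 1.240; C ≈ 1.487; D ≈ 1.300; E ≈ 1.278.
5:4 ≈ 1.250; option B is nearest (Δ 0.010).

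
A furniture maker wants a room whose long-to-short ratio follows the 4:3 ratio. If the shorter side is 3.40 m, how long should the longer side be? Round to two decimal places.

4.53 m

4:3 ≈ 1.33333.
Longer side = 3.40 × 1.33333 ≈ 4.5333 → 4.53 m.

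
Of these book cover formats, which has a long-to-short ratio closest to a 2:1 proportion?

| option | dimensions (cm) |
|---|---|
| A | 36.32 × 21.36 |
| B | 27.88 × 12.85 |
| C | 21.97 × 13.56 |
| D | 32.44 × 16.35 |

Target 2:1 ≈ 2.000.
A: 1.700 (Δ0.300)  B: 2.170 (Δ0.170)  C: 1.620 (Δ0.380)  D: 1.984 (Δ0.016)

D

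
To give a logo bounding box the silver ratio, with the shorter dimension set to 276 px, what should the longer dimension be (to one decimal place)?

666.3 px

silver ratio ≈ 2.41421.
Longer side = 276 × 2.41421 ≈ 666.322 → 666.3 px.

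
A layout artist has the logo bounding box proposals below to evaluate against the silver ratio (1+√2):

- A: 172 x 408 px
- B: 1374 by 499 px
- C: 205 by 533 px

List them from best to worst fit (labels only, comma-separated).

Ratios: A = 408 / 172 ≈ 2.372; B = 1374 / 499 ≈ 2.754; C = 533 / 205 ≈ 2.600.
|Δ from 2.414|: A 0.042; B 0.340; C 0.186.

A, C, B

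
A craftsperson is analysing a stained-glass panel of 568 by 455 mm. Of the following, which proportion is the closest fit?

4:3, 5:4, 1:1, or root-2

5:4

568/455 ≈ 1.248. Nearest candidates are 5:4 (1.250, off by 0.002) and 4:3 (1.333, off by 0.085).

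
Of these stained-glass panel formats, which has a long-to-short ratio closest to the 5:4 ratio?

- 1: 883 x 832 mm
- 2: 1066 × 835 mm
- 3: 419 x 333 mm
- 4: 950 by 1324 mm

3

Target 5:4 ≈ 1.250.
1: 1.061 (Δ0.189)  2: 1.277 (Δ0.027)  3: 1.258 (Δ0.008)  4: 1.394 (Δ0.144)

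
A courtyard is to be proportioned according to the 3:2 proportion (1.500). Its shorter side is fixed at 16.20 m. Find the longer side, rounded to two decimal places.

24.30 m

3:2 = 1.50000.
Longer side = 16.20 × 1.50000 ≈ 24.3000 → 24.30 m.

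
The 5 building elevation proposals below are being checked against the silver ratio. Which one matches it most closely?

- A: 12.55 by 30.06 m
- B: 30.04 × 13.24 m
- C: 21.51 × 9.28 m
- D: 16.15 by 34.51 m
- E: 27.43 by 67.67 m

A

Ratios (long/short): A ≈ 2.395; B ≈ 2.269; C ≈ 2.318; D ≈ 2.137; E ≈ 2.467.
silver ratio ≈ 2.414; option A is nearest (Δ 0.019).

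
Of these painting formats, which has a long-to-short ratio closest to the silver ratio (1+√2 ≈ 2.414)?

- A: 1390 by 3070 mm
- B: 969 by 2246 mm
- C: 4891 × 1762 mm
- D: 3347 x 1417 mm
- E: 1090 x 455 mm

E

Ratios (long/short): A ≈ 2.209; B ≈ 2.318; C ≈ 2.776; D ≈ 2.362; E ≈ 2.396.
silver ratio ≈ 2.414; option E is nearest (Δ 0.018).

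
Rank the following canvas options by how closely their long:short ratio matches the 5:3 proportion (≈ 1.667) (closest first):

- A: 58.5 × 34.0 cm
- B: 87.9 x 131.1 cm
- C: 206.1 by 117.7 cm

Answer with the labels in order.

Ratios: A = 58.5 / 34.0 ≈ 1.721; B = 131.1 / 87.9 ≈ 1.491; C = 206.1 / 117.7 ≈ 1.751.
|Δ from 1.667|: A 0.054; B 0.176; C 0.084.

A, C, B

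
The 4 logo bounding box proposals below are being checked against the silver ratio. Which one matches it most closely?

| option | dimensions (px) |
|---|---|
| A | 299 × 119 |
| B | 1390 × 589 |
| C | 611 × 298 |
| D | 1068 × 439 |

Ratios (long/short): A ≈ 2.513; B ≈ 2.360; C ≈ 2.050; D ≈ 2.433.
silver ratio ≈ 2.414; option D is nearest (Δ 0.019).

D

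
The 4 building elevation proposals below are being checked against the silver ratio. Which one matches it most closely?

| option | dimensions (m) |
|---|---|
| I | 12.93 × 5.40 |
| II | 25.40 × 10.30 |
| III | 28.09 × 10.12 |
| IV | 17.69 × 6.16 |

I

Target silver ratio ≈ 2.414.
I: 2.394 (Δ0.020)  II: 2.466 (Δ0.052)  III: 2.776 (Δ0.362)  IV: 2.872 (Δ0.458)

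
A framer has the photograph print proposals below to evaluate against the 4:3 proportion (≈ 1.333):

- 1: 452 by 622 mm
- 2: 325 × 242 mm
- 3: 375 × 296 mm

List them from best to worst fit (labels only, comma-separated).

1: 622/452 ≈ 1.376 → |1.376 − 1.333| = 0.043
2: 325/242 ≈ 1.343 → |1.343 − 1.333| = 0.010
3: 375/296 ≈ 1.267 → |1.267 − 1.333| = 0.066

2, 1, 3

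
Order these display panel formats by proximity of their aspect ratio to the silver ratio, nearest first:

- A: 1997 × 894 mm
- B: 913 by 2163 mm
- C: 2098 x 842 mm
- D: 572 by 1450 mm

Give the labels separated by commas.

B, C, D, A

Ratios: A = 1997 / 894 ≈ 2.234; B = 2163 / 913 ≈ 2.369; C = 2098 / 842 ≈ 2.492; D = 1450 / 572 ≈ 2.535.
|Δ from 2.414|: A 0.180; B 0.045; C 0.078; D 0.121.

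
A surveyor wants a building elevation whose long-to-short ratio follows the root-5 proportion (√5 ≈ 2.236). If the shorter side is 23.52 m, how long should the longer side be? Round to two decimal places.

root-5 ≈ 2.23607.
Longer side = 23.52 × 2.23607 ≈ 52.5924 → 52.59 m.

52.59 m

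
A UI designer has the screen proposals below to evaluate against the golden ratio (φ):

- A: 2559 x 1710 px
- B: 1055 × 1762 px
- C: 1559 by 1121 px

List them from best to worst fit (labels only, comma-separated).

B, A, C

Ratios: A = 2559 / 1710 ≈ 1.496; B = 1762 / 1055 ≈ 1.670; C = 1559 / 1121 ≈ 1.391.
|Δ from 1.618|: A 0.122; B 0.052; C 0.227.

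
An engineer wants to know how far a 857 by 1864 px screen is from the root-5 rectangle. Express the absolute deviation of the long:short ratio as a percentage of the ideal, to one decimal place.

2.7%

Ratio = 1864 / 857 ≈ 2.1750.
Ideal root-5 ≈ 2.2361. |2.1750 − 2.2361| / 2.2361 ≈ 2.73% → 2.7%.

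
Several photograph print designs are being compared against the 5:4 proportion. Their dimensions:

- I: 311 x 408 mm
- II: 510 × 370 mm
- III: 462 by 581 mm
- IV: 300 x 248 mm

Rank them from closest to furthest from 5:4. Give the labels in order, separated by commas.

I: 408/311 ≈ 1.312 → |1.312 − 1.250| = 0.062
II: 510/370 ≈ 1.378 → |1.378 − 1.250| = 0.128
III: 581/462 ≈ 1.258 → |1.258 − 1.250| = 0.008
IV: 300/248 ≈ 1.210 → |1.210 − 1.250| = 0.040

III, IV, I, II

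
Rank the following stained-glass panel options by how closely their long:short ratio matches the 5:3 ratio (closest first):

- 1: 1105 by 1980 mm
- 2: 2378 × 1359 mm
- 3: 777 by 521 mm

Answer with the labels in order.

2, 1, 3

Ratios: 1 = 1980 / 1105 ≈ 1.792; 2 = 2378 / 1359 ≈ 1.750; 3 = 777 / 521 ≈ 1.491.
|Δ from 1.667|: 1 0.125; 2 0.083; 3 0.176.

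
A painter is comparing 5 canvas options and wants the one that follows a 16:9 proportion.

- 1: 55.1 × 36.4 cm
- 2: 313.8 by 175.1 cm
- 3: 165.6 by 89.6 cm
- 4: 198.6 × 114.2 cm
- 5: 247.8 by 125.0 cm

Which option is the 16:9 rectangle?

2

Ratios (long/short): 1 ≈ 1.514; 2 ≈ 1.792; 3 ≈ 1.848; 4 ≈ 1.739; 5 ≈ 1.982.
16:9 ≈ 1.778; option 2 is nearest (Δ 0.014).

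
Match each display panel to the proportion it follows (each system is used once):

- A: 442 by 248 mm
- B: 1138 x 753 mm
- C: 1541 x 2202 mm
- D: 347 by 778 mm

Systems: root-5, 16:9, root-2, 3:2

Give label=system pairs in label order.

Ratios: A ≈ 1.782; B ≈ 1.511; C ≈ 1.429; D ≈ 2.242.
Targets: root-5 ≈ 2.236; 16:9 ≈ 1.778; root-2 ≈ 1.414; 3:2 ≈ 1.500.

A=16:9, B=3:2, C=root-2, D=root-5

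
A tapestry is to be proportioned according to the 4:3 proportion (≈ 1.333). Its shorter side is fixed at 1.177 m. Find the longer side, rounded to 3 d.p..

4:3 ≈ 1.33333.
Longer side = 1.177 × 1.33333 ≈ 1.56933 → 1.569 m.

1.569 m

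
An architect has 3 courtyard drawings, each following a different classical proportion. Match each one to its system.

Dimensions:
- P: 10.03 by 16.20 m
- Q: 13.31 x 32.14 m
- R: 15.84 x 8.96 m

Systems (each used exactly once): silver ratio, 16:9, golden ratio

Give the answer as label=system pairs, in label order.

Ratios: P ≈ 1.615; Q ≈ 2.415; R ≈ 1.768.
Targets: silver ratio ≈ 2.414; 16:9 ≈ 1.778; golden ratio ≈ 1.618.

P=golden ratio, Q=silver ratio, R=16:9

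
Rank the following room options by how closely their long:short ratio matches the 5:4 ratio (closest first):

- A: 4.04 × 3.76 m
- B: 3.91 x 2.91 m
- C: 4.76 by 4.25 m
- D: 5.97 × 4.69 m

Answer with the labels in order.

Ratios: A = 4.04 / 3.76 ≈ 1.074; B = 3.91 / 2.91 ≈ 1.344; C = 4.76 / 4.25 ≈ 1.120; D = 5.97 / 4.69 ≈ 1.273.
|Δ from 1.250|: A 0.176; B 0.094; C 0.130; D 0.023.

D, B, C, A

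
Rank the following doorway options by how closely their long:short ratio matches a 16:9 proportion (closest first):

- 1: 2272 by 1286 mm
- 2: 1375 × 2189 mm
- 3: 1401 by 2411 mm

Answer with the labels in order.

Ratios: 1 = 2272 / 1286 ≈ 1.767; 2 = 2189 / 1375 ≈ 1.592; 3 = 2411 / 1401 ≈ 1.721.
|Δ from 1.778|: 1 0.011; 2 0.186; 3 0.057.

1, 3, 2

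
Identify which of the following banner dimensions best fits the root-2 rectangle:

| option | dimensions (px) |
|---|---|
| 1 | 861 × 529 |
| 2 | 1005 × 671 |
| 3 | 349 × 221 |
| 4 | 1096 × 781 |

4

Ratios (long/short): 1 ≈ 1.628; 2 ≈ 1.498; 3 ≈ 1.579; 4 ≈ 1.403.
root-2 ≈ 1.414; option 4 is nearest (Δ 0.011).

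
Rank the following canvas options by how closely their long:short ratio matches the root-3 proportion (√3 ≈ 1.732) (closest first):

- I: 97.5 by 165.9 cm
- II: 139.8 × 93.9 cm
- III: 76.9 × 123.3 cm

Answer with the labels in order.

I, III, II

Ratios: I = 165.9 / 97.5 ≈ 1.702; II = 139.8 / 93.9 ≈ 1.489; III = 123.3 / 76.9 ≈ 1.603.
|Δ from 1.732|: I 0.030; II 0.243; III 0.129.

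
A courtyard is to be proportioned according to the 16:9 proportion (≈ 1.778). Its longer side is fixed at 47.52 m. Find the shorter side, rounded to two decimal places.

26.73 m

16:9 ≈ 1.77778.
Shorter side = 47.52 ÷ 1.77778 ≈ 26.7300 → 26.73 m.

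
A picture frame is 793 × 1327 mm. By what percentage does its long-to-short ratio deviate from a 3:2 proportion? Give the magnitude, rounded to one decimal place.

Ratio = 1327 / 793 ≈ 1.6734.
Ideal 3:2 = 1.5000. |1.6734 − 1.5000| / 1.5000 ≈ 11.56% → 11.6%.

11.6%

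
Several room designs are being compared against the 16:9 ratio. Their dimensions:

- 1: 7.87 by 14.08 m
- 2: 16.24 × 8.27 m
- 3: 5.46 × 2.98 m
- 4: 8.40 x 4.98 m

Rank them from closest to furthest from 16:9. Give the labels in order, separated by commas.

1, 3, 4, 2

1: 14.08/7.87 ≈ 1.789 → |1.789 − 1.778| = 0.011
2: 16.24/8.27 ≈ 1.964 → |1.964 − 1.778| = 0.186
3: 5.46/2.98 ≈ 1.832 → |1.832 − 1.778| = 0.054
4: 8.40/4.98 ≈ 1.687 → |1.687 − 1.778| = 0.091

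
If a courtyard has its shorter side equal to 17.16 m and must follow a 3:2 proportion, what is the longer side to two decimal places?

25.74 m

3:2 = 1.50000.
Longer side = 17.16 × 1.50000 ≈ 25.7400 → 25.74 m.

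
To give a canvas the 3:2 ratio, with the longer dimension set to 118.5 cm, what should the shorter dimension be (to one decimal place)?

79.0 cm

3:2 = 1.50000.
Shorter side = 118.5 ÷ 1.50000 ≈ 79.000 → 79.0 cm.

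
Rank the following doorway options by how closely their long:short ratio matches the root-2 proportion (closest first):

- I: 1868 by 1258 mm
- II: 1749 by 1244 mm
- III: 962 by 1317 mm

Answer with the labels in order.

II, III, I

I: 1868/1258 ≈ 1.485 → |1.485 − 1.414| = 0.071
II: 1749/1244 ≈ 1.406 → |1.406 − 1.414| = 0.008
III: 1317/962 ≈ 1.369 → |1.369 − 1.414| = 0.045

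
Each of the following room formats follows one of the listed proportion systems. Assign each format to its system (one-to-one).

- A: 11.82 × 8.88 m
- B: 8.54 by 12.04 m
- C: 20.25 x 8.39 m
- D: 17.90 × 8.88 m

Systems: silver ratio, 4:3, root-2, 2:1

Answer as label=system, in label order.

A=4:3, B=root-2, C=silver ratio, D=2:1

Ratios: A ≈ 1.331; B ≈ 1.410; C ≈ 2.414; D ≈ 2.016.
Targets: silver ratio ≈ 2.414; 4:3 ≈ 1.333; root-2 ≈ 1.414; 2:1 ≈ 2.000.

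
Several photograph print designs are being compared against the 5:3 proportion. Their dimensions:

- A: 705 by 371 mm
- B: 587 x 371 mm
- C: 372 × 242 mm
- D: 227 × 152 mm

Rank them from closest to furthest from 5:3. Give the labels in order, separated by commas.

B, C, D, A

Ratios: A = 705 / 371 ≈ 1.900; B = 587 / 371 ≈ 1.582; C = 372 / 242 ≈ 1.537; D = 227 / 152 ≈ 1.493.
|Δ from 1.667|: A 0.233; B 0.085; C 0.130; D 0.174.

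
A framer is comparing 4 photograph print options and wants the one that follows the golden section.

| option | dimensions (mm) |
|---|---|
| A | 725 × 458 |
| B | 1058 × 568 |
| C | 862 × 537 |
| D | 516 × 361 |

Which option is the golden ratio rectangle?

C

Target golden ratio ≈ 1.618.
A: 1.583 (Δ0.035)  B: 1.863 (Δ0.245)  C: 1.605 (Δ0.013)  D: 1.429 (Δ0.189)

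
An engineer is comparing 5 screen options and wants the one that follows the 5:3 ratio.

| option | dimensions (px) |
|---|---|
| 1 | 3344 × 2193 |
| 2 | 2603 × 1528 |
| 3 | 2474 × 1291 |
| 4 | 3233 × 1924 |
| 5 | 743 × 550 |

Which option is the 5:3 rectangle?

Target 5:3 ≈ 1.667.
1: 1.525 (Δ0.142)  2: 1.704 (Δ0.037)  3: 1.916 (Δ0.249)  4: 1.680 (Δ0.013)  5: 1.351 (Δ0.316)

4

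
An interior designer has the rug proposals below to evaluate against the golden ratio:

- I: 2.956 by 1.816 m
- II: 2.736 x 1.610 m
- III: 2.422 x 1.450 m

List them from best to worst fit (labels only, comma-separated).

I: 2.956/1.816 ≈ 1.628 → |1.628 − 1.618| = 0.010
II: 2.736/1.610 ≈ 1.699 → |1.699 − 1.618| = 0.081
III: 2.422/1.450 ≈ 1.670 → |1.670 − 1.618| = 0.052

I, III, II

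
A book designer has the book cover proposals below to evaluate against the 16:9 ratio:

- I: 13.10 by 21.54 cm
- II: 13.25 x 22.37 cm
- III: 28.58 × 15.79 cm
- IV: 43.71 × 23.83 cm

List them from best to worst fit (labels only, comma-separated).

III, IV, II, I

I: 21.54/13.10 ≈ 1.644 → |1.644 − 1.778| = 0.134
II: 22.37/13.25 ≈ 1.688 → |1.688 − 1.778| = 0.090
III: 28.58/15.79 ≈ 1.810 → |1.810 − 1.778| = 0.032
IV: 43.71/23.83 ≈ 1.834 → |1.834 − 1.778| = 0.056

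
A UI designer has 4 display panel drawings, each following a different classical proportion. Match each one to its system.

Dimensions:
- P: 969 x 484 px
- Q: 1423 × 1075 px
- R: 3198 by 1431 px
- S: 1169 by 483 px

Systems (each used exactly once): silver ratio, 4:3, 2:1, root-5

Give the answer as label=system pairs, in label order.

P = 969/484 ≈ 2.002 → 2:1 (2.000)
Q = 1423/1075 ≈ 1.324 → 4:3 (1.333)
R = 3198/1431 ≈ 2.235 → root-5 (2.236)
S = 1169/483 ≈ 2.420 → silver ratio (2.414)

P=2:1, Q=4:3, R=root-5, S=silver ratio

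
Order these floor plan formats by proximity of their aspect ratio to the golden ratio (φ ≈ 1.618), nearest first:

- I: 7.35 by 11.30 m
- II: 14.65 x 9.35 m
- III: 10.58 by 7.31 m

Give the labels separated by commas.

II, I, III

I: 11.30/7.35 ≈ 1.537 → |1.537 − 1.618| = 0.081
II: 14.65/9.35 ≈ 1.567 → |1.567 − 1.618| = 0.051
III: 10.58/7.31 ≈ 1.447 → |1.447 − 1.618| = 0.171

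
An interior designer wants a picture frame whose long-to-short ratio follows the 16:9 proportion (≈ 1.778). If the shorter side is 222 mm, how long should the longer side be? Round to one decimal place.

16:9 ≈ 1.77778.
Longer side = 222 × 1.77778 ≈ 394.667 → 394.7 mm.

394.7 mm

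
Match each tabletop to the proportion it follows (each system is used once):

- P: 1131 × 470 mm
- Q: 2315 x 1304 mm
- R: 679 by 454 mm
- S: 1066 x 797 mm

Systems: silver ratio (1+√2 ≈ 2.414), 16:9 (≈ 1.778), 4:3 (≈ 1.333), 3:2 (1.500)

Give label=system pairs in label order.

P=silver ratio, Q=16:9, R=3:2, S=4:3

P = 1131/470 ≈ 2.406 → silver ratio (2.414)
Q = 2315/1304 ≈ 1.775 → 16:9 (1.778)
R = 679/454 ≈ 1.496 → 3:2 (1.500)
S = 1066/797 ≈ 1.338 → 4:3 (1.333)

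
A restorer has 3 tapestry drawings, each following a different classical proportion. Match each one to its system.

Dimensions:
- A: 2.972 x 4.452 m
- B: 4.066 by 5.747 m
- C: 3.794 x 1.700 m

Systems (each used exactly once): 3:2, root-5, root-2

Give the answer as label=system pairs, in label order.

Ratios: A ≈ 1.498; B ≈ 1.413; C ≈ 2.232.
Targets: 3:2 ≈ 1.500; root-5 ≈ 2.236; root-2 ≈ 1.414.

A=3:2, B=root-2, C=root-5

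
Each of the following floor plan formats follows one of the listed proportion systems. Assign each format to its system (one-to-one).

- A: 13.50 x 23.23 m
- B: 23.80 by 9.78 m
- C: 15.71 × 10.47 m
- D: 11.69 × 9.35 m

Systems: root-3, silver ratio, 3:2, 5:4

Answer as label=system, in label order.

Ratios: A ≈ 1.721; B ≈ 2.434; C ≈ 1.500; D ≈ 1.250.
Targets: root-3 ≈ 1.732; silver ratio ≈ 2.414; 3:2 ≈ 1.500; 5:4 ≈ 1.250.

A=root-3, B=silver ratio, C=3:2, D=5:4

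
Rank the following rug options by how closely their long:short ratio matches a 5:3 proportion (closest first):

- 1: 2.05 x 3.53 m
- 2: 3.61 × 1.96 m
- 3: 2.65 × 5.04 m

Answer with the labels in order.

1: 3.53/2.05 ≈ 1.722 → |1.722 − 1.667| = 0.055
2: 3.61/1.96 ≈ 1.842 → |1.842 − 1.667| = 0.175
3: 5.04/2.65 ≈ 1.902 → |1.902 − 1.667| = 0.235

1, 2, 3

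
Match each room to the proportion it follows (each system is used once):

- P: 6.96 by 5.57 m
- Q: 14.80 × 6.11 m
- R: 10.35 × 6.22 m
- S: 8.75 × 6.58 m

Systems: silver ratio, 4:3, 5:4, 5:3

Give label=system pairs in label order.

P=5:4, Q=silver ratio, R=5:3, S=4:3

P = 6.96/5.57 ≈ 1.250 → 5:4 (1.250)
Q = 14.80/6.11 ≈ 2.422 → silver ratio (2.414)
R = 10.35/6.22 ≈ 1.664 → 5:3 (1.667)
S = 8.75/6.58 ≈ 1.330 → 4:3 (1.333)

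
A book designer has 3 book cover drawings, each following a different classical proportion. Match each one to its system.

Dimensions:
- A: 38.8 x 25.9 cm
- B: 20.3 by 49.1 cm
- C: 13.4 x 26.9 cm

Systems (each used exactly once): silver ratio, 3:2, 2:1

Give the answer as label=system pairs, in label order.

Ratios: A ≈ 1.498; B ≈ 2.419; C ≈ 2.007.
Targets: silver ratio ≈ 2.414; 3:2 ≈ 1.500; 2:1 ≈ 2.000.

A=3:2, B=silver ratio, C=2:1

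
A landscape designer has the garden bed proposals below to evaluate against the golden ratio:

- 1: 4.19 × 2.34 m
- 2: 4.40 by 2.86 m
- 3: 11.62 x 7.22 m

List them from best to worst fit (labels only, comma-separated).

3, 2, 1

1: 4.19/2.34 ≈ 1.791 → |1.791 − 1.618| = 0.173
2: 4.40/2.86 ≈ 1.538 → |1.538 − 1.618| = 0.080
3: 11.62/7.22 ≈ 1.609 → |1.609 − 1.618| = 0.009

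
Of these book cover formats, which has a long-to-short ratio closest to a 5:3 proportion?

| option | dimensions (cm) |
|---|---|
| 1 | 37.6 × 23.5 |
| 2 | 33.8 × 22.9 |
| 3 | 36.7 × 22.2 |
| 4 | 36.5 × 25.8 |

Target 5:3 ≈ 1.667.
1: 1.600 (Δ0.067)  2: 1.476 (Δ0.191)  3: 1.653 (Δ0.014)  4: 1.415 (Δ0.252)

3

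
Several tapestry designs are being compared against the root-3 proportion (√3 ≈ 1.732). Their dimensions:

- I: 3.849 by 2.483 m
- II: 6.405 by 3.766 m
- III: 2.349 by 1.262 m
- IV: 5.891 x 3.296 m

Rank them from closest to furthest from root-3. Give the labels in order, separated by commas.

Ratios: I = 3.849 / 2.483 ≈ 1.550; II = 6.405 / 3.766 ≈ 1.701; III = 2.349 / 1.262 ≈ 1.861; IV = 5.891 / 3.296 ≈ 1.787.
|Δ from 1.732|: I 0.182; II 0.031; III 0.129; IV 0.055.

II, IV, III, I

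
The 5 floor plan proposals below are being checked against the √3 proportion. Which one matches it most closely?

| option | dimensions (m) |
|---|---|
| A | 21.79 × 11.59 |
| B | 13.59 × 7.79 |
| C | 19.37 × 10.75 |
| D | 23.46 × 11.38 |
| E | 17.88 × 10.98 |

Target root-3 ≈ 1.732.
A: 1.880 (Δ0.148)  B: 1.745 (Δ0.013)  C: 1.802 (Δ0.070)  D: 2.062 (Δ0.330)  E: 1.628 (Δ0.104)

B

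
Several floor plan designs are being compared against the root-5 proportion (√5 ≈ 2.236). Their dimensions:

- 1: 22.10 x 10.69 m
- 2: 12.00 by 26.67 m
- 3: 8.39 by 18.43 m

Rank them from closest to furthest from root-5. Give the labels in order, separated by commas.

2, 3, 1

Ratios: 1 = 22.10 / 10.69 ≈ 2.067; 2 = 26.67 / 12.00 ≈ 2.223; 3 = 18.43 / 8.39 ≈ 2.197.
|Δ from 2.236|: 1 0.169; 2 0.013; 3 0.039.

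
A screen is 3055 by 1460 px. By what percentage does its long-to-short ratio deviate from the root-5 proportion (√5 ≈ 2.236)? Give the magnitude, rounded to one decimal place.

Ratio = 3055 / 1460 ≈ 2.0925.
Ideal root-5 ≈ 2.2361. |2.0925 − 2.2361| / 2.2361 ≈ 6.42% → 6.4%.

6.4%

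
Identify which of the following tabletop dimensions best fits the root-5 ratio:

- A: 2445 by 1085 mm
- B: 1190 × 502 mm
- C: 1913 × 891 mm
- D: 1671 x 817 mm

A

Ratios (long/short): A ≈ 2.253; B ≈ 2.371; C ≈ 2.147; D ≈ 2.045.
root-5 ≈ 2.236; option A is nearest (Δ 0.017).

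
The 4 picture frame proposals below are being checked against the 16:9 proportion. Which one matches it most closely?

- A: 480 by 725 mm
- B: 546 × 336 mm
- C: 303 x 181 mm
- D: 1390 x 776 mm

Ratios (long/short): A ≈ 1.510; B ≈ 1.625; C ≈ 1.674; D ≈ 1.791.
16:9 ≈ 1.778; option D is nearest (Δ 0.013).

D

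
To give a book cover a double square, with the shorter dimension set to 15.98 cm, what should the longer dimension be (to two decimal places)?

31.96 cm

2:1 = 2.00000.
Longer side = 15.98 × 2.00000 ≈ 31.9600 → 31.96 cm.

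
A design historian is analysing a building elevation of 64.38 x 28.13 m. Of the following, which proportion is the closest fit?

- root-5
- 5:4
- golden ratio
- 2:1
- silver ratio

root-5

64.38/28.13 ≈ 2.289. Nearest candidates are root-5 (2.236, off by 0.053) and silver ratio (2.414, off by 0.125).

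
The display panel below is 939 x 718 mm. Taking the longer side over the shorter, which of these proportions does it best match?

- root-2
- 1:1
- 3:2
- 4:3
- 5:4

Ratio = 939 / 718 ≈ 1.308.
Distances: root-2 1.414 (Δ 0.106); 1:1 1.000 (Δ 0.308); 3:2 1.500 (Δ 0.192); 4:3 1.333 (Δ 0.025); 5:4 1.250 (Δ 0.058).

4:3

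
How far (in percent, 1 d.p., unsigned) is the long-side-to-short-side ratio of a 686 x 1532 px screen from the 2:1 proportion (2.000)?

Ratio = 1532 / 686 ≈ 2.2332.
Ideal 2:1 = 2.0000. |2.2332 − 2.0000| / 2.0000 ≈ 11.66% → 11.7%.

11.7%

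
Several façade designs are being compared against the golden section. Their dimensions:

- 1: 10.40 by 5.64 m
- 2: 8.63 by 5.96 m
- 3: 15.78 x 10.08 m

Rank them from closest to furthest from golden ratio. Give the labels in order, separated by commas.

1: 10.40/5.64 ≈ 1.844 → |1.844 − 1.618| = 0.226
2: 8.63/5.96 ≈ 1.448 → |1.448 − 1.618| = 0.170
3: 15.78/10.08 ≈ 1.565 → |1.565 − 1.618| = 0.053

3, 2, 1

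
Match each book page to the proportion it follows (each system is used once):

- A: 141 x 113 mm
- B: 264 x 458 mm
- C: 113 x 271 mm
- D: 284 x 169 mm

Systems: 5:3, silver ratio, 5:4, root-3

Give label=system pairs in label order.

Ratios: A ≈ 1.248; B ≈ 1.735; C ≈ 2.398; D ≈ 1.680.
Targets: 5:3 ≈ 1.667; silver ratio ≈ 2.414; 5:4 ≈ 1.250; root-3 ≈ 1.732.

A=5:4, B=root-3, C=silver ratio, D=5:3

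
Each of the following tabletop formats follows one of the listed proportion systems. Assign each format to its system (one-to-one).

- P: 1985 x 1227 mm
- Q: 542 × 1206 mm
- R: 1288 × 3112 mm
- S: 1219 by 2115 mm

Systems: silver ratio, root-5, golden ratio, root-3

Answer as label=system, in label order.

P=golden ratio, Q=root-5, R=silver ratio, S=root-3

Ratios: P ≈ 1.618; Q ≈ 2.225; R ≈ 2.416; S ≈ 1.735.
Targets: silver ratio ≈ 2.414; root-5 ≈ 2.236; golden ratio ≈ 1.618; root-3 ≈ 1.732.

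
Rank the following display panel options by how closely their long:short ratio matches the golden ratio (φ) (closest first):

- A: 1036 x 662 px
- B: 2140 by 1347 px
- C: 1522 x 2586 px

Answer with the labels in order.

B, A, C

A: 1036/662 ≈ 1.565 → |1.565 − 1.618| = 0.053
B: 2140/1347 ≈ 1.589 → |1.589 − 1.618| = 0.029
C: 2586/1522 ≈ 1.699 → |1.699 − 1.618| = 0.081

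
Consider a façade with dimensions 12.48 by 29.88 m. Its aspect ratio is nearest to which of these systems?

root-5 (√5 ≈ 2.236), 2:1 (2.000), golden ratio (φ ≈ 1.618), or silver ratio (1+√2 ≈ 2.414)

29.88/12.48 ≈ 2.394. Nearest candidates are silver ratio (2.414, off by 0.020) and root-5 (2.236, off by 0.158).

silver ratio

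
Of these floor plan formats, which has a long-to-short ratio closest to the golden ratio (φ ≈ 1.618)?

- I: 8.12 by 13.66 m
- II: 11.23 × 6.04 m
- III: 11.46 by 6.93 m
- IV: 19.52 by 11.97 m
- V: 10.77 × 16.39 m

Target golden ratio ≈ 1.618.
I: 1.682 (Δ0.064)  II: 1.859 (Δ0.241)  III: 1.654 (Δ0.036)  IV: 1.631 (Δ0.013)  V: 1.522 (Δ0.096)

IV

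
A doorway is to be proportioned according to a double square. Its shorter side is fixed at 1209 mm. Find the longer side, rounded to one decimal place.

2418.0 mm

2:1 = 2.00000.
Longer side = 1209 × 2.00000 ≈ 2418.000 → 2418.0 mm.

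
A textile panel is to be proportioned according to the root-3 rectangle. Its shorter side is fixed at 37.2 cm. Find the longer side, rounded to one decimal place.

64.4 cm

root-3 ≈ 1.73205.
Longer side = 37.2 × 1.73205 ≈ 64.432 → 64.4 cm.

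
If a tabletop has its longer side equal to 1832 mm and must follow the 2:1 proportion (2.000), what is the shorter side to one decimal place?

2:1 = 2.00000.
Shorter side = 1832 ÷ 2.00000 ≈ 916.000 → 916.0 mm.

916.0 mm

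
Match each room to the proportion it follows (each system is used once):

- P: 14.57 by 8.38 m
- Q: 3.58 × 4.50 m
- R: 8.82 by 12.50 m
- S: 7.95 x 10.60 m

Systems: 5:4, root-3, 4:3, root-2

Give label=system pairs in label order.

Ratios: P ≈ 1.739; Q ≈ 1.257; R ≈ 1.417; S ≈ 1.333.
Targets: 5:4 ≈ 1.250; root-3 ≈ 1.732; 4:3 ≈ 1.333; root-2 ≈ 1.414.

P=root-3, Q=5:4, R=root-2, S=4:3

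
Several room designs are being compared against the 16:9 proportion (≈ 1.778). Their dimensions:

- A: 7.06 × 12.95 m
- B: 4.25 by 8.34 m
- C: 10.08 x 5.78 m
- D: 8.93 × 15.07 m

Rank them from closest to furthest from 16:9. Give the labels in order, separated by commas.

C, A, D, B

A: 12.95/7.06 ≈ 1.834 → |1.834 − 1.778| = 0.056
B: 8.34/4.25 ≈ 1.962 → |1.962 − 1.778| = 0.184
C: 10.08/5.78 ≈ 1.744 → |1.744 − 1.778| = 0.034
D: 15.07/8.93 ≈ 1.688 → |1.688 − 1.778| = 0.090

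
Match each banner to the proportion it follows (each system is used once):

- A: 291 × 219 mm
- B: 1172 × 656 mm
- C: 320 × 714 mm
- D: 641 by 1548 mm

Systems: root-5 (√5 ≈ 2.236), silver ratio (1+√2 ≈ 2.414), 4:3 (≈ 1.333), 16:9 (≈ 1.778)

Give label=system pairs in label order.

A = 291/219 ≈ 1.329 → 4:3 (1.333)
B = 1172/656 ≈ 1.787 → 16:9 (1.778)
C = 714/320 ≈ 2.231 → root-5 (2.236)
D = 1548/641 ≈ 2.415 → silver ratio (2.414)

A=4:3, B=16:9, C=root-5, D=silver ratio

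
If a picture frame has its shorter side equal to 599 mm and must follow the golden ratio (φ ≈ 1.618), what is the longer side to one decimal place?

969.2 mm

golden ratio ≈ 1.61803.
Longer side = 599 × 1.61803 ≈ 969.200 → 969.2 mm.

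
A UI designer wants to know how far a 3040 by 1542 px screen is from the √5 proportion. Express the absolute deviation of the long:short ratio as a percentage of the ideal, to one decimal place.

11.8%

Ratio = 3040 / 1542 ≈ 1.9715.
Ideal root-5 ≈ 2.2361. |1.9715 − 2.2361| / 2.2361 ≈ 11.83% → 11.8%.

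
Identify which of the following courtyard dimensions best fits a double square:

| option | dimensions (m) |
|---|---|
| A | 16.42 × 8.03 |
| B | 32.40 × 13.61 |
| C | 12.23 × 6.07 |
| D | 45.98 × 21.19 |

C

Target 2:1 ≈ 2.000.
A: 2.045 (Δ0.045)  B: 2.381 (Δ0.381)  C: 2.015 (Δ0.015)  D: 2.170 (Δ0.170)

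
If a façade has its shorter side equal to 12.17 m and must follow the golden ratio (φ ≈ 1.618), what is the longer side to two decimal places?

19.69 m

golden ratio ≈ 1.61803.
Longer side = 12.17 × 1.61803 ≈ 19.6914 → 19.69 m.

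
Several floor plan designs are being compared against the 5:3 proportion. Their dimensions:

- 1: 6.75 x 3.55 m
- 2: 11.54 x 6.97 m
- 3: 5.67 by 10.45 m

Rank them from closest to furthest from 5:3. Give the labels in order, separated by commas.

1: 6.75/3.55 ≈ 1.901 → |1.901 − 1.667| = 0.234
2: 11.54/6.97 ≈ 1.656 → |1.656 − 1.667| = 0.011
3: 10.45/5.67 ≈ 1.843 → |1.843 − 1.667| = 0.176

2, 3, 1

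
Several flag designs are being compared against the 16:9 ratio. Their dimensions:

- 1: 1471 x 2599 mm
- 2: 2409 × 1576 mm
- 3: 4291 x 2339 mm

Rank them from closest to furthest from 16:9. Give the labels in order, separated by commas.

1, 3, 2

1: 2599/1471 ≈ 1.767 → |1.767 − 1.778| = 0.011
2: 2409/1576 ≈ 1.529 → |1.529 − 1.778| = 0.249
3: 4291/2339 ≈ 1.835 → |1.835 − 1.778| = 0.057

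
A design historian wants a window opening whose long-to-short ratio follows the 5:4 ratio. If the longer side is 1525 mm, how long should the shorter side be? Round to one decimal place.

5:4 = 1.25000.
Shorter side = 1525 ÷ 1.25000 ≈ 1220.000 → 1220.0 mm.

1220.0 mm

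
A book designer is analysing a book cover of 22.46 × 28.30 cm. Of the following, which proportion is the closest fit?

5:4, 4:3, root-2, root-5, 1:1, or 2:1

28.30/22.46 ≈ 1.260. Nearest candidates are 5:4 (1.250, off by 0.010) and 4:3 (1.333, off by 0.073).

5:4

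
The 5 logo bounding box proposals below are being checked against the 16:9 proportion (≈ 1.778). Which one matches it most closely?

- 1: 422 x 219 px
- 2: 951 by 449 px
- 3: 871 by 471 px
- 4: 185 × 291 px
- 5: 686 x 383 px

Ratios (long/short): 1 ≈ 1.927; 2 ≈ 2.118; 3 ≈ 1.849; 4 ≈ 1.573; 5 ≈ 1.791.
16:9 ≈ 1.778; option 5 is nearest (Δ 0.013).

5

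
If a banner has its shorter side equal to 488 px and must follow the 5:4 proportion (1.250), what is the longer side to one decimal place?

5:4 = 1.25000.
Longer side = 488 × 1.25000 ≈ 610.000 → 610.0 px.

610.0 px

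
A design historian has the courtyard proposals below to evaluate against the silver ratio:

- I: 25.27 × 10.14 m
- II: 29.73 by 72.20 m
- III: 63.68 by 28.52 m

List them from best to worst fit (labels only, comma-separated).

I: 25.27/10.14 ≈ 2.492 → |2.492 − 2.414| = 0.078
II: 72.20/29.73 ≈ 2.429 → |2.429 − 2.414| = 0.015
III: 63.68/28.52 ≈ 2.233 → |2.233 − 2.414| = 0.181

II, I, III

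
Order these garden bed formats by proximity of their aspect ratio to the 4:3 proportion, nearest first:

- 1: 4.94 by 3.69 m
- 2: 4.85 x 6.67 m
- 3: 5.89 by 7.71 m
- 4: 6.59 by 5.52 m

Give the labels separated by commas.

1, 3, 2, 4

Ratios: 1 = 4.94 / 3.69 ≈ 1.339; 2 = 6.67 / 4.85 ≈ 1.375; 3 = 7.71 / 5.89 ≈ 1.309; 4 = 6.59 / 5.52 ≈ 1.194.
|Δ from 1.333|: 1 0.006; 2 0.042; 3 0.024; 4 0.139.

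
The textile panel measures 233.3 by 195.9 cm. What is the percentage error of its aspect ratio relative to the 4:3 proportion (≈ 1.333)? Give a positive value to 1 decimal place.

10.7%

Ratio = 233.3 / 195.9 ≈ 1.1909.
Ideal 4:3 ≈ 1.3333. |1.1909 − 1.3333| / 1.3333 ≈ 10.68% → 10.7%.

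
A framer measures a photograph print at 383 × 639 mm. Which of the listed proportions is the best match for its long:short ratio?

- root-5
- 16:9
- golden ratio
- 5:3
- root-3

5:3

639/383 ≈ 1.668. Nearest candidates are 5:3 (1.667, off by 0.001) and golden ratio (1.618, off by 0.050).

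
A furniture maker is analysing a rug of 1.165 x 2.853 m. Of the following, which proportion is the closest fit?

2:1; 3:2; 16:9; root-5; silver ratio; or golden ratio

silver ratio

2.853/1.165 ≈ 2.449. Nearest candidates are silver ratio (2.414, off by 0.035) and root-5 (2.236, off by 0.213).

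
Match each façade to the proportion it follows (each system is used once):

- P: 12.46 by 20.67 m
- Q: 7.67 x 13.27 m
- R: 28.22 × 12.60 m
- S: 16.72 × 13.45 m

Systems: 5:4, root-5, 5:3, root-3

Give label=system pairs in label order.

P=5:3, Q=root-3, R=root-5, S=5:4

P = 20.67/12.46 ≈ 1.659 → 5:3 (1.667)
Q = 13.27/7.67 ≈ 1.730 → root-3 (1.732)
R = 28.22/12.60 ≈ 2.240 → root-5 (2.236)
S = 16.72/13.45 ≈ 1.243 → 5:4 (1.250)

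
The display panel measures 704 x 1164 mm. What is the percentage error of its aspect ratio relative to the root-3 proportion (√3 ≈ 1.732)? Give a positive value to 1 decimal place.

4.5%

Ratio = 1164 / 704 ≈ 1.6534.
Ideal root-3 ≈ 1.7321. |1.6534 − 1.7321| / 1.7321 ≈ 4.54% → 4.5%.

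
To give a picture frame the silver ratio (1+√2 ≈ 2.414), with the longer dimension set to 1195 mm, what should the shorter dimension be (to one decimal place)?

silver ratio ≈ 2.41421.
Shorter side = 1195 ÷ 2.41421 ≈ 494.986 → 495.0 mm.

495.0 mm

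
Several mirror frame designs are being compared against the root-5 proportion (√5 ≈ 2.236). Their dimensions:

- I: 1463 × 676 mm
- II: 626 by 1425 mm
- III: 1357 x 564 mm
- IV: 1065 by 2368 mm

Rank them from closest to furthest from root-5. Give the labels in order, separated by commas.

Ratios: I = 1463 / 676 ≈ 2.164; II = 1425 / 626 ≈ 2.276; III = 1357 / 564 ≈ 2.406; IV = 2368 / 1065 ≈ 2.223.
|Δ from 2.236|: I 0.072; II 0.040; III 0.170; IV 0.013.

IV, II, I, III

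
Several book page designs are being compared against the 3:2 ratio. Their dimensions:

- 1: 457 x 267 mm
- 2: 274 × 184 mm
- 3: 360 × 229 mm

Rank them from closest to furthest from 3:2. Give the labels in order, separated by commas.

Ratios: 1 = 457 / 267 ≈ 1.712; 2 = 274 / 184 ≈ 1.489; 3 = 360 / 229 ≈ 1.572.
|Δ from 1.500|: 1 0.212; 2 0.011; 3 0.072.

2, 3, 1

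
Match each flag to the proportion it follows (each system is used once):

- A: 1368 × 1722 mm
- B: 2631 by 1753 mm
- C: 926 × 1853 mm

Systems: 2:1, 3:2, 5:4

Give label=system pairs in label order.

Ratios: A ≈ 1.259; B ≈ 1.501; C ≈ 2.001.
Targets: 2:1 ≈ 2.000; 3:2 ≈ 1.500; 5:4 ≈ 1.250.

A=5:4, B=3:2, C=2:1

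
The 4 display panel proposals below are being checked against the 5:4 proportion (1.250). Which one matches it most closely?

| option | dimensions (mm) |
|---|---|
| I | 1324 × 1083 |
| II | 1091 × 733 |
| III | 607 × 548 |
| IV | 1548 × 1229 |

Target 5:4 ≈ 1.250.
I: 1.223 (Δ0.027)  II: 1.488 (Δ0.238)  III: 1.108 (Δ0.142)  IV: 1.260 (Δ0.010)

IV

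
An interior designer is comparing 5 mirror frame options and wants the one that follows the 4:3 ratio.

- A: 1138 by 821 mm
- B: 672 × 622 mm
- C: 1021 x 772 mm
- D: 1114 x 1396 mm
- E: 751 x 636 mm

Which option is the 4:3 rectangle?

C

Target 4:3 ≈ 1.333.
A: 1.386 (Δ0.053)  B: 1.080 (Δ0.253)  C: 1.323 (Δ0.010)  D: 1.253 (Δ0.080)  E: 1.181 (Δ0.152)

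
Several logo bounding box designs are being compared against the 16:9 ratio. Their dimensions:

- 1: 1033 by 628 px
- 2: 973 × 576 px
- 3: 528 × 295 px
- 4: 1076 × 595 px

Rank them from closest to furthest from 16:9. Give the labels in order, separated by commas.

3, 4, 2, 1

1: 1033/628 ≈ 1.645 → |1.645 − 1.778| = 0.133
2: 973/576 ≈ 1.689 → |1.689 − 1.778| = 0.089
3: 528/295 ≈ 1.790 → |1.790 − 1.778| = 0.012
4: 1076/595 ≈ 1.808 → |1.808 − 1.778| = 0.030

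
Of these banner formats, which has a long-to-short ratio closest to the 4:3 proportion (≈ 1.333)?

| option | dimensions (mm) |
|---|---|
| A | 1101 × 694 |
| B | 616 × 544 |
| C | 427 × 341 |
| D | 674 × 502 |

D

Ratios (long/short): A ≈ 1.586; B ≈ 1.132; C ≈ 1.252; D ≈ 1.343.
4:3 ≈ 1.333; option D is nearest (Δ 0.010).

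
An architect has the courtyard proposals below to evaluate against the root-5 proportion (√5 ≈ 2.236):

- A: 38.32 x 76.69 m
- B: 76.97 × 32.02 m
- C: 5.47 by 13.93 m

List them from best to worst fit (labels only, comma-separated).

B, A, C

A: 76.69/38.32 ≈ 2.001 → |2.001 − 2.236| = 0.235
B: 76.97/32.02 ≈ 2.404 → |2.404 − 2.236| = 0.168
C: 13.93/5.47 ≈ 2.547 → |2.547 − 2.236| = 0.311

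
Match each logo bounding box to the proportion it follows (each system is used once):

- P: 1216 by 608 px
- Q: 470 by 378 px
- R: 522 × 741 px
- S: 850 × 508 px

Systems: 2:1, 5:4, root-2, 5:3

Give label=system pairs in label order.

P=2:1, Q=5:4, R=root-2, S=5:3

P = 1216/608 ≈ 2.000 → 2:1 (2.000)
Q = 470/378 ≈ 1.243 → 5:4 (1.250)
R = 741/522 ≈ 1.420 → root-2 (1.414)
S = 850/508 ≈ 1.673 → 5:3 (1.667)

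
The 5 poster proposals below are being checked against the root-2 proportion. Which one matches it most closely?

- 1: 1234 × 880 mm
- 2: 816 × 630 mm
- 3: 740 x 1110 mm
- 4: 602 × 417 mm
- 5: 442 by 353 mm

Ratios (long/short): 1 ≈ 1.402; 2 ≈ 1.295; 3 ≈ 1.500; 4 ≈ 1.444; 5 ≈ 1.252.
root-2 ≈ 1.414; option 1 is nearest (Δ 0.012).

1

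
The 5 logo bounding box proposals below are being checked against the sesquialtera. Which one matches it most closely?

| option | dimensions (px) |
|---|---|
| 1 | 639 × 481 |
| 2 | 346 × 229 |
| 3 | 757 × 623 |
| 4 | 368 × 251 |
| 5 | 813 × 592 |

Target 3:2 ≈ 1.500.
1: 1.328 (Δ0.172)  2: 1.511 (Δ0.011)  3: 1.215 (Δ0.285)  4: 1.466 (Δ0.034)  5: 1.373 (Δ0.127)

2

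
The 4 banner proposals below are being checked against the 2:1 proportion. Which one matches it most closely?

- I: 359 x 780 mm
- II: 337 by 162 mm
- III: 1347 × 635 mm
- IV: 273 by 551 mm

IV

Target 2:1 ≈ 2.000.
I: 2.173 (Δ0.173)  II: 2.080 (Δ0.080)  III: 2.121 (Δ0.121)  IV: 2.018 (Δ0.018)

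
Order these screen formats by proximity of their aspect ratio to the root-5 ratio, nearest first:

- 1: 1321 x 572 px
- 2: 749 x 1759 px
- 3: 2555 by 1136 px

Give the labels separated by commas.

3, 1, 2

1: 1321/572 ≈ 2.309 → |2.309 − 2.236| = 0.073
2: 1759/749 ≈ 2.348 → |2.348 − 2.236| = 0.112
3: 2555/1136 ≈ 2.249 → |2.249 − 2.236| = 0.013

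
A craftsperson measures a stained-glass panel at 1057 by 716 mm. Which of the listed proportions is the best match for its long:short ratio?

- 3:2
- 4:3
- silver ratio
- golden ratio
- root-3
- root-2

1057/716 ≈ 1.476. Nearest candidates are 3:2 (1.500, off by 0.024) and root-2 (1.414, off by 0.062).

3:2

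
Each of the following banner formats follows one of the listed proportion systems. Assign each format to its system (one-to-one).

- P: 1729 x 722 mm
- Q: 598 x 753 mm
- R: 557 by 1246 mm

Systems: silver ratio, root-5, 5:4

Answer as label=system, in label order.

P = 1729/722 ≈ 2.395 → silver ratio (2.414)
Q = 753/598 ≈ 1.259 → 5:4 (1.250)
R = 1246/557 ≈ 2.237 → root-5 (2.236)

P=silver ratio, Q=5:4, R=root-5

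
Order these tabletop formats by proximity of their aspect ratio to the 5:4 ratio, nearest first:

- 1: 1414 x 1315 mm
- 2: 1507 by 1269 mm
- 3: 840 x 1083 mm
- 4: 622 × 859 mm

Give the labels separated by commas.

3, 2, 4, 1

1: 1414/1315 ≈ 1.075 → |1.075 − 1.250| = 0.175
2: 1507/1269 ≈ 1.188 → |1.188 − 1.250| = 0.062
3: 1083/840 ≈ 1.289 → |1.289 − 1.250| = 0.039
4: 859/622 ≈ 1.381 → |1.381 − 1.250| = 0.131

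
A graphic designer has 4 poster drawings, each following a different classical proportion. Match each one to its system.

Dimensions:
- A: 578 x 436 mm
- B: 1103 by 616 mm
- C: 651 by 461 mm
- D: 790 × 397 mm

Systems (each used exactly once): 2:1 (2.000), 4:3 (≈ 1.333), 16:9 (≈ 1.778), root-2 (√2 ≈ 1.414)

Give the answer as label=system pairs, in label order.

A = 578/436 ≈ 1.326 → 4:3 (1.333)
B = 1103/616 ≈ 1.791 → 16:9 (1.778)
C = 651/461 ≈ 1.412 → root-2 (1.414)
D = 790/397 ≈ 1.990 → 2:1 (2.000)

A=4:3, B=16:9, C=root-2, D=2:1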